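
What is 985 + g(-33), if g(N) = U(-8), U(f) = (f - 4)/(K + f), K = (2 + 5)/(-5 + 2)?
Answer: 30571/31 ≈ 986.16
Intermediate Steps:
K = -7/3 (K = 7/(-3) = 7*(-⅓) = -7/3 ≈ -2.3333)
U(f) = (-4 + f)/(-7/3 + f) (U(f) = (f - 4)/(-7/3 + f) = (-4 + f)/(-7/3 + f))
g(N) = 36/31 (g(N) = 3*(-4 - 8)/(-7 + 3*(-8)) = 3*(-12)/(-7 - 24) = 3*(-12)/(-31) = 3*(-1/31)*(-12) = 36/31)
985 + g(-33) = 985 + 36/31 = 30571/31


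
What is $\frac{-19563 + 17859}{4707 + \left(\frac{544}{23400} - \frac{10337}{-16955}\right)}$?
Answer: $- \frac{8450711100}{23346740479} \approx -0.36197$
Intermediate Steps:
$\frac{-19563 + 17859}{4707 + \left(\frac{544}{23400} - \frac{10337}{-16955}\right)} = - \frac{1704}{4707 + \left(544 \cdot \frac{1}{23400} - - \frac{10337}{16955}\right)} = - \frac{1704}{4707 + \left(\frac{68}{2925} + \frac{10337}{16955}\right)} = - \frac{1704}{4707 + \frac{6277733}{9918675}} = - \frac{1704}{\frac{46693480958}{9918675}} = \left(-1704\right) \frac{9918675}{46693480958} = - \frac{8450711100}{23346740479}$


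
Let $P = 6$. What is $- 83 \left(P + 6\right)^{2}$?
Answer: $-11952$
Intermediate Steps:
$- 83 \left(P + 6\right)^{2} = - 83 \left(6 + 6\right)^{2} = - 83 \cdot 12^{2} = \left(-83\right) 144 = -11952$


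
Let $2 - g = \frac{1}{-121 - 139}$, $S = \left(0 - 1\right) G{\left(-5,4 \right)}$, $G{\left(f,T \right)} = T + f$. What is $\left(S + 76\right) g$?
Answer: $\frac{40117}{260} \approx 154.3$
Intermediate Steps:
$S = 1$ ($S = \left(0 - 1\right) \left(4 - 5\right) = \left(-1\right) \left(-1\right) = 1$)
$g = \frac{521}{260}$ ($g = 2 - \frac{1}{-121 - 139} = 2 - \frac{1}{-260} = 2 - - \frac{1}{260} = 2 + \frac{1}{260} = \frac{521}{260} \approx 2.0038$)
$\left(S + 76\right) g = \left(1 + 76\right) \frac{521}{260} = 77 \cdot \frac{521}{260} = \frac{40117}{260}$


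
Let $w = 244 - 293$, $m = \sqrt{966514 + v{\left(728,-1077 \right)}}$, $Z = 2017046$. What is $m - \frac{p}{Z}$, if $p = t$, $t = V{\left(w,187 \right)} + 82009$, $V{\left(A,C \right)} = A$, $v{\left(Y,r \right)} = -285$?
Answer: $- \frac{40980}{1008523} + \sqrt{966229} \approx 982.93$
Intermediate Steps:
$m = \sqrt{966229}$ ($m = \sqrt{966514 - 285} = \sqrt{966229} \approx 982.97$)
$w = -49$
$t = 81960$ ($t = -49 + 82009 = 81960$)
$p = 81960$
$m - \frac{p}{Z} = \sqrt{966229} - \frac{81960}{2017046} = \sqrt{966229} - 81960 \cdot \frac{1}{2017046} = \sqrt{966229} - \frac{40980}{1008523} = - \frac{40980}{1008523} + \sqrt{966229}$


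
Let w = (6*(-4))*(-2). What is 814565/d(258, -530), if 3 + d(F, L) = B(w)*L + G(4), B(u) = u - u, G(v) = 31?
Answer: 814565/28 ≈ 29092.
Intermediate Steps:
w = 48 (w = -24*(-2) = 48)
B(u) = 0
d(F, L) = 28 (d(F, L) = -3 + (0*L + 31) = -3 + (0 + 31) = -3 + 31 = 28)
814565/d(258, -530) = 814565/28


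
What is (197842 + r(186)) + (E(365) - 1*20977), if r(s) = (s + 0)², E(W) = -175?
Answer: 211286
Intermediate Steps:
r(s) = s²
(197842 + r(186)) + (E(365) - 1*20977) = (197842 + 186²) + (-175 - 1*20977) = (197842 + 34596) + (-175 - 20977) = 232438 - 21152 = 211286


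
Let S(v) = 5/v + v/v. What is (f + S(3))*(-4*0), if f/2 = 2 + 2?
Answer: 0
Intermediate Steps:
f = 8 (f = 2*(2 + 2) = 2*4 = 8)
S(v) = 1 + 5/v (S(v) = 5/v + 1 = 1 + 5/v)
(f + S(3))*(-4*0) = (8 + (5 + 3)/3)*(-4*0) = (8 + (⅓)*8)*(-1*0) = (8 + 8/3)*0 = (32/3)*0 = 0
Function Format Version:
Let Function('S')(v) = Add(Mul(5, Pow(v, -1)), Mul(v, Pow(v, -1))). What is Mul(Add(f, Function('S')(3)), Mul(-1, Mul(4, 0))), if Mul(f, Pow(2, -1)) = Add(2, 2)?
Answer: 0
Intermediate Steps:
f = 8 (f = Mul(2, Add(2, 2)) = Mul(2, 4) = 8)
Function('S')(v) = Add(1, Mul(5, Pow(v, -1))) (Function('S')(v) = Add(Mul(5, Pow(v, -1)), 1) = Add(1, Mul(5, Pow(v, -1))))
Mul(Add(f, Function('S')(3)), Mul(-1, Mul(4, 0))) = Mul(Add(8, Mul(Pow(3, -1), Add(5, 3))), Mul(-1, Mul(4, 0))) = Mul(Add(8, Mul(Rational(1, 3), 8)), Mul(-1, 0)) = Mul(Add(8, Rational(8, 3)), 0) = Mul(Rational(32, 3), 0) = 0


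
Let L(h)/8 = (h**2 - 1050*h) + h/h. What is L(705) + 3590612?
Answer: 1644820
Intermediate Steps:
L(h) = 8 - 8400*h + 8*h**2 (L(h) = 8*((h**2 - 1050*h) + h/h) = 8*((h**2 - 1050*h) + 1) = 8*(1 + h**2 - 1050*h) = 8 - 8400*h + 8*h**2)
L(705) + 3590612 = (8 - 8400*705 + 8*705**2) + 3590612 = (8 - 5922000 + 8*497025) + 3590612 = (8 - 5922000 + 3976200) + 3590612 = -1945792 + 3590612 = 1644820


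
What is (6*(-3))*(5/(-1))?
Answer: 90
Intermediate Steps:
(6*(-3))*(5/(-1)) = -90*(-1) = -18*(-5) = 90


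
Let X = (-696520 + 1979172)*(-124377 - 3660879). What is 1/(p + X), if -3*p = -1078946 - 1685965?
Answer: -1/4855165257275 ≈ -2.0597e-13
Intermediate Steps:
X = -4855166178912 (X = 1282652*(-3785256) = -4855166178912)
p = 921637 (p = -(-1078946 - 1685965)/3 = -⅓*(-2764911) = 921637)
1/(p + X) = 1/(921637 - 4855166178912) = 1/(-4855165257275) = -1/4855165257275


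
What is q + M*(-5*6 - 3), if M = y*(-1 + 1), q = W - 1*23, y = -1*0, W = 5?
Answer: -18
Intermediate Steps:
y = 0
q = -18 (q = 5 - 1*23 = 5 - 23 = -18)
M = 0 (M = 0*(-1 + 1) = 0*0 = 0)
q + M*(-5*6 - 3) = -18 + 0*(-5*6 - 3) = -18 + 0*(-30 - 3) = -18 + 0*(-33) = -18 + 0 = -18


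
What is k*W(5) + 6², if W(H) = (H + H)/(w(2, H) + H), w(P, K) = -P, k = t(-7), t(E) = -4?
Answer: 68/3 ≈ 22.667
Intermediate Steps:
k = -4
W(H) = 2*H/(-2 + H) (W(H) = (H + H)/(-1*2 + H) = (2*H)/(-2 + H) = 2*H/(-2 + H))
k*W(5) + 6² = -8*5/(-2 + 5) + 6² = -8*5/3 + 36 = -4*10/3 + 36 = -40/3 + 36 = 68/3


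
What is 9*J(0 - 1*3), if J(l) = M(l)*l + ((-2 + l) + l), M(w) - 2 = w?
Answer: -45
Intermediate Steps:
M(w) = 2 + w
J(l) = -2 + 2*l + l*(2 + l) (J(l) = (2 + l)*l + ((-2 + l) + l) = l*(2 + l) + (-2 + 2*l) = -2 + 2*l + l*(2 + l))
9*J(0 - 1*3) = 9*(-2 + (0 - 1*3)² + 4*(0 - 1*3)) = 9*(-2 + (0 - 3)² + 4*(0 - 3)) = 9*(-2 + (-3)² + 4*(-3)) = 9*(-2 + 9 - 12) = 9*(-5) = -45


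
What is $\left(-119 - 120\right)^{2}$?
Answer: $57121$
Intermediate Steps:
$\left(-119 - 120\right)^{2} = \left(-239\right)^{2} = 57121$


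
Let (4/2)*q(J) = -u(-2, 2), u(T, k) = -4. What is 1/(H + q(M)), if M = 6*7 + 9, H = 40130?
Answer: 1/40132 ≈ 2.4918e-5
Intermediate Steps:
M = 51 (M = 42 + 9 = 51)
q(J) = 2 (q(J) = (-1*(-4))/2 = (½)*4 = 2)
1/(H + q(M)) = 1/(40130 + 2) = 1/40132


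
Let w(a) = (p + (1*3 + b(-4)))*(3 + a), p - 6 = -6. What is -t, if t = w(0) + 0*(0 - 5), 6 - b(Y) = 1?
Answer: -24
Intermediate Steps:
p = 0 (p = 6 - 6 = 0)
b(Y) = 5 (b(Y) = 6 - 1*1 = 6 - 1 = 5)
w(a) = 24 + 8*a (w(a) = (0 + (1*3 + 5))*(3 + a) = (0 + (3 + 5))*(3 + a) = (0 + 8)*(3 + a) = 8*(3 + a) = 24 + 8*a)
t = 24 (t = (24 + 8*0) + 0*(0 - 5) = (24 + 0) + 0*(-5) = 24 + 0 = 24)
-t = -1*24 = -24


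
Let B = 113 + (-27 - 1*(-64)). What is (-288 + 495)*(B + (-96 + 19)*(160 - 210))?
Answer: 828000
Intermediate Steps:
B = 150 (B = 113 + (-27 + 64) = 113 + 37 = 150)
(-288 + 495)*(B + (-96 + 19)*(160 - 210)) = (-288 + 495)*(150 + (-96 + 19)*(160 - 210)) = 207*(150 - 77*(-50)) = 207*(150 + 3850) = 207*4000 = 828000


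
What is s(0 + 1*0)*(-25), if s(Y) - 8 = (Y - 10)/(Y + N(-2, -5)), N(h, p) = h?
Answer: -325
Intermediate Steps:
s(Y) = 8 + (-10 + Y)/(-2 + Y) (s(Y) = 8 + (Y - 10)/(Y - 2) = 8 + (-10 + Y)/(-2 + Y))
s(0 + 1*0)*(-25) = ((-26 + 9*(0 + 1*0))/(-2 + (0 + 1*0)))*(-25) = ((-26 + 9*(0 + 0))/(-2 + (0 + 0)))*(-25) = ((-26 + 9*0)/(-2 + 0))*(-25) = ((-26 + 0)/(-2))*(-25) = -½*(-26)*(-25) = 13*(-25) = -325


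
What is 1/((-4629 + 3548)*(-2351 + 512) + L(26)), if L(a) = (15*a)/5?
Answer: 1/1988037 ≈ 5.0301e-7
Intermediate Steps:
L(a) = 3*a (L(a) = (15*a)*(⅕) = 3*a)
1/((-4629 + 3548)*(-2351 + 512) + L(26)) = 1/((-4629 + 3548)*(-2351 + 512) + 3*26) = 1/(-1081*(-1839) + 78) = 1/(1987959 + 78) = 1/1988037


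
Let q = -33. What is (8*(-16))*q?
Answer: 4224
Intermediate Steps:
(8*(-16))*q = (8*(-16))*(-33) = -128*(-33) = 4224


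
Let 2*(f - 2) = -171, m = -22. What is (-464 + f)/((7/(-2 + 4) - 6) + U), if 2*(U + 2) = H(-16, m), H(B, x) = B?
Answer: 219/5 ≈ 43.800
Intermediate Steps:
f = -167/2 (f = 2 + (1/2)*(-171) = 2 - 171/2 = -167/2 ≈ -83.500)
U = -10 (U = -2 + (1/2)*(-16) = -2 - 8 = -10)
(-464 + f)/((7/(-2 + 4) - 6) + U) = (-464 - 167/2)/((7/(-2 + 4) - 6) - 10) = -1095/(2*((7/2 - 6) - 10)) = -1095/(2*(-5/2 - 10)) = -1095/(2*(-25/2)) = -1095/2*(-2/25) = 219/5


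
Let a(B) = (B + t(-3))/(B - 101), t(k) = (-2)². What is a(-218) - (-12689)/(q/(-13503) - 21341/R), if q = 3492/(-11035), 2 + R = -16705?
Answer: 3359133251580592757/338138613110177 ≈ 9934.2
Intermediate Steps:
R = -16707 (R = -2 - 16705 = -16707)
t(k) = 4
q = -3492/11035 (q = 3492*(-1/11035) = -3492/11035 ≈ -0.31645)
a(B) = (4 + B)/(-101 + B) (a(B) = (B + 4)/(B - 101) = (4 + B)/(-101 + B))
a(-218) - (-12689)/(q/(-13503) - 21341/R) = (4 - 218)/(-101 - 218) - (-12689)/(-3492/11035/(-13503) - 21341/(-16707)) = -214/(-319) - (-12689)/(-3492/11035*(-1/13503) - 21341*(-1/16707)) = -1/319*(-214) - (-12689)/(1164/49668535 + 21341/16707) = 214/319 - (-12689)/1059995652383/829812214245 = 214/319 - (-12689)*829812214245/1059995652383 = 214/319 - 1*(-10529487186554805/1059995652383) = 214/319 + 10529487186554805/1059995652383 = 3359133251580592757/338138613110177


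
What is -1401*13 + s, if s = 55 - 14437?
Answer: -32595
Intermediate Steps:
s = -14382
-1401*13 + s = -1401*13 - 14382 = -18213 - 14382 = -32595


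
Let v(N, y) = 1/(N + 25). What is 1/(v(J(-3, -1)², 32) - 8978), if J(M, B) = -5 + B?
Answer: -61/547657 ≈ -0.00011138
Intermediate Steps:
v(N, y) = 1/(25 + N)
1/(v(J(-3, -1)², 32) - 8978) = 1/(1/(25 + (-5 - 1)²) - 8978) = 1/(1/(25 + (-6)²) - 8978) = 1/(1/(25 + 36) - 8978) = 1/(1/61 - 8978) = 1/(-547657/61) = -61/547657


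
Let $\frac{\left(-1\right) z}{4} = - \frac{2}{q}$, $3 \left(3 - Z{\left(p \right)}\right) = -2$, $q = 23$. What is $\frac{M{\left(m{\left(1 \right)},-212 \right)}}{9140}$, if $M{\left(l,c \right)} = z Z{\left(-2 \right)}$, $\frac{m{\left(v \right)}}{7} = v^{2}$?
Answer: $\frac{22}{157665} \approx 0.00013954$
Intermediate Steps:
$Z{\left(p \right)} = \frac{11}{3}$ ($Z{\left(p \right)} = 3 - - \frac{2}{3} = 3 + \frac{2}{3} = \frac{11}{3}$)
$z = \frac{8}{23}$ ($z = - 4 \left(- \frac{2}{23}\right) = - 4 \left(\left(-2\right) \frac{1}{23}\right) = \left(-4\right) \left(- \frac{2}{23}\right) = \frac{8}{23} \approx 0.34783$)
$m{\left(v \right)} = 7 v^{2}$
$M{\left(l,c \right)} = \frac{88}{69}$ ($M{\left(l,c \right)} = \frac{8}{23} \cdot \frac{11}{3} = \frac{88}{69}$)
$\frac{M{\left(m{\left(1 \right)},-212 \right)}}{9140} = \frac{88}{69 \cdot 9140} = \frac{88}{69} \cdot \frac{1}{9140} = \frac{22}{157665}$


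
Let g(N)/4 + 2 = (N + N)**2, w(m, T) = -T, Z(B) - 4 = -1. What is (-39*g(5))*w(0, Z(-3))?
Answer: 45864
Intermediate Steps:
Z(B) = 3 (Z(B) = 4 - 1 = 3)
g(N) = -8 + 16*N**2 (g(N) = -8 + 4*(N + N)**2 = -8 + 4*(2*N)**2 = -8 + 4*(4*N**2) = -8 + 16*N**2)
(-39*g(5))*w(0, Z(-3)) = (-39*(-8 + 16*5**2))*(-1*3) = -39*(-8 + 16*25)*(-3) = -39*(-8 + 400)*(-3) = -39*392*(-3) = -15288*(-3) = 45864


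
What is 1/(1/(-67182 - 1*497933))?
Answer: -565115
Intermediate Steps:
1/(1/(-67182 - 1*497933)) = 1/(1/(-67182 - 497933)) = 1/(1/(-565115)) = 1/(-1/565115) = -565115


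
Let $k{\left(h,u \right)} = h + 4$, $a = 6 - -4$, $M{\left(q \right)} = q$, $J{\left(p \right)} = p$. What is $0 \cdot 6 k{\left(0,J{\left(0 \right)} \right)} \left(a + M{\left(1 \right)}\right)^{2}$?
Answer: $0$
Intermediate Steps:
$a = 10$ ($a = 6 + 4 = 10$)
$k{\left(h,u \right)} = 4 + h$
$0 \cdot 6 k{\left(0,J{\left(0 \right)} \right)} \left(a + M{\left(1 \right)}\right)^{2} = 0 \cdot 6 \left(4 + 0\right) \left(10 + 1\right)^{2} = 0 \cdot 4 \cdot 11^{2} = 0 \cdot 121 = 0$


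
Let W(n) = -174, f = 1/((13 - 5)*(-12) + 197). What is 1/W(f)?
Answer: -1/174 ≈ -0.0057471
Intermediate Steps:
f = 1/101 (f = 1/(8*(-12) + 197) = 1/(-96 + 197) = 1/101 ≈ 0.0099010)
1/W(f) = 1/(-174) = -1/174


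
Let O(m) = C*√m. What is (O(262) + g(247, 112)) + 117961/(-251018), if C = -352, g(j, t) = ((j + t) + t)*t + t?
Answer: 13269697591/251018 - 352*√262 ≈ 47166.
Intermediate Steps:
g(j, t) = t + t*(j + 2*t) (g(j, t) = (j + 2*t)*t + t = t*(j + 2*t) + t = t + t*(j + 2*t))
O(m) = -352*√m
(O(262) + g(247, 112)) + 117961/(-251018) = (-352*√262 + 112*(1 + 247 + 2*112)) + 117961/(-251018) = (-352*√262 + 112*(1 + 247 + 224)) + 117961*(-1/251018) = (-352*√262 + 112*472) - 117961/251018 = (-352*√262 + 52864) - 117961/251018 = (52864 - 352*√262) - 117961/251018 = 13269697591/251018 - 352*√262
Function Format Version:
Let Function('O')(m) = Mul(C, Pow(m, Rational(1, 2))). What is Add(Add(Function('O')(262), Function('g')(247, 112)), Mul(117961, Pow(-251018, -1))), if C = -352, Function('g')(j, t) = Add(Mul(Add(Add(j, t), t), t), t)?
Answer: Add(Rational(13269697591, 251018), Mul(-352, Pow(262, Rational(1, 2)))) ≈ 47166.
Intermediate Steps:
Function('g')(j, t) = Add(t, Mul(t, Add(j, Mul(2, t)))) (Function('g')(j, t) = Add(Mul(Add(j, Mul(2, t)), t), t) = Add(Mul(t, Add(j, Mul(2, t))), t) = Add(t, Mul(t, Add(j, Mul(2, t)))))
Function('O')(m) = Mul(-352, Pow(m, Rational(1, 2)))
Add(Add(Function('O')(262), Function('g')(247, 112)), Mul(117961, Pow(-251018, -1))) = Add(Add(Mul(-352, Pow(262, Rational(1, 2))), Mul(112, Add(1, 247, Mul(2, 112)))), Mul(117961, Pow(-251018, -1))) = Add(Add(Mul(-352, Pow(262, Rational(1, 2))), Mul(112, Add(1, 247, 224))), Mul(117961, Rational(-1, 251018))) = Add(Add(Mul(-352, Pow(262, Rational(1, 2))), Mul(112, 472)), Rational(-117961, 251018)) = Add(Add(Mul(-352, Pow(262, Rational(1, 2))), 52864), Rational(-117961, 251018)) = Add(Add(52864, Mul(-352, Pow(262, Rational(1, 2)))), Rational(-117961, 251018)) = Add(Rational(13269697591, 251018), Mul(-352, Pow(262, Rational(1, 2))))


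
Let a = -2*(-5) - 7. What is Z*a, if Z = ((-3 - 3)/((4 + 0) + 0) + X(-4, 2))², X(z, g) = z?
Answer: 363/4 ≈ 90.750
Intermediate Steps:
Z = 121/4 (Z = ((-3 - 3)/((4 + 0) + 0) - 4)² = (-6/(4 + 0) - 4)² = (-6/4 - 4)² = (-6*¼ - 4)² = (-3/2 - 4)² = (-11/2)² = 121/4 ≈ 30.250)
a = 3 (a = 10 - 7 = 3)
Z*a = (121/4)*3 = 363/4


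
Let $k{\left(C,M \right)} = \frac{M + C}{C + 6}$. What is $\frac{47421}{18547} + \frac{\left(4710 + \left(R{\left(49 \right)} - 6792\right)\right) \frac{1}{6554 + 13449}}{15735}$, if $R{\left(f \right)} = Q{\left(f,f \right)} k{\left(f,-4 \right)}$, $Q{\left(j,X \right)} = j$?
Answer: $\frac{54727160902396}{21404593507495} \approx 2.5568$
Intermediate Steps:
$k{\left(C,M \right)} = \frac{C + M}{6 + C}$
$R{\left(f \right)} = \frac{f \left(-4 + f\right)}{6 + f}$ ($R{\left(f \right)} = f \frac{f - 4}{6 + f} = f \frac{-4 + f}{6 + f} = \frac{f \left(-4 + f\right)}{6 + f}$)
$\frac{47421}{18547} + \frac{\left(4710 + \left(R{\left(49 \right)} - 6792\right)\right) \frac{1}{6554 + 13449}}{15735} = \frac{47421}{18547} + \frac{\left(4710 - \left(6792 - \frac{49 \left(-4 + 49\right)}{6 + 49}\right)\right) \frac{1}{6554 + 13449}}{15735} = 47421 \cdot \frac{1}{18547} + \frac{4710 - \left(6792 - 49 \cdot \frac{1}{55} \cdot 45\right)}{20003} \cdot \frac{1}{15735} = \frac{47421}{18547} + \left(4710 - \left(6792 - \frac{441}{11}\right)\right) \frac{1}{20003} \cdot \frac{1}{15735} = \frac{47421}{18547} + \left(4710 + \left(\frac{441}{11} - 6792\right)\right) \frac{1}{20003} \cdot \frac{1}{15735} = \frac{47421}{18547} + \left(4710 - \frac{74271}{11}\right) \frac{1}{20003} \cdot \frac{1}{15735} = \frac{47421}{18547} + \left(- \frac{22461}{11}\right) \frac{1}{20003} \cdot \frac{1}{15735} = \frac{47421}{18547} - \frac{7487}{1154073085} = \frac{54727160902396}{21404593507495}$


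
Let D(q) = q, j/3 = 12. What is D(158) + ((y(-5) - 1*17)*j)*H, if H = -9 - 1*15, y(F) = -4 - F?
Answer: 13982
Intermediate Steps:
j = 36 (j = 3*12 = 36)
H = -24 (H = -9 - 15 = -24)
D(158) + ((y(-5) - 1*17)*j)*H = 158 + (((-4 - 1*(-5)) - 1*17)*36)*(-24) = 158 + (((-4 + 5) - 17)*36)*(-24) = 158 + ((1 - 17)*36)*(-24) = 158 - 16*36*(-24) = 158 - 576*(-24) = 158 + 13824 = 13982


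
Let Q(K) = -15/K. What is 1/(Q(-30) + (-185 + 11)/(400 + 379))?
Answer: 1558/431 ≈ 3.6148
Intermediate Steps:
1/(Q(-30) + (-185 + 11)/(400 + 379)) = 1/(-15/(-30) + (-185 + 11)/(400 + 379)) = 1/(-15*(-1/30) - 174/779) = 1/(1/2 - 174*1/779) = 1/(1/2 - 174/779) = 1/(431/1558) = 1558/431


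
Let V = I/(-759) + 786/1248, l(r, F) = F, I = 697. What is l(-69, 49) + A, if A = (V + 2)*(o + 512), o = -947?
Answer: -36599989/52624 ≈ -695.50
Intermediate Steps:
V = -45547/157872 (V = 697/(-759) + 786/1248 = 697*(-1/759) + 786*(1/1248) = -697/759 + 131/208 = -45547/157872 ≈ -0.28851)
A = -39178565/52624 (A = (-45547/157872 + 2)*(-947 + 512) = (270197/157872)*(-435) = -39178565/52624 ≈ -744.50)
l(-69, 49) + A = 49 - 39178565/52624 = -36599989/52624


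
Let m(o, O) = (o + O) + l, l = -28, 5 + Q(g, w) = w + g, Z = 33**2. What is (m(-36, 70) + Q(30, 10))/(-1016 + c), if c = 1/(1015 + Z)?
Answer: -86264/2137663 ≈ -0.040354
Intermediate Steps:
Z = 1089
c = 1/2104 (c = 1/(1015 + 1089) = 1/2104 ≈ 0.00047529)
Q(g, w) = -5 + g + w (Q(g, w) = -5 + (w + g) = -5 + (g + w) = -5 + g + w)
m(o, O) = -28 + O + o (m(o, O) = (o + O) - 28 = (O + o) - 28 = -28 + O + o)
(m(-36, 70) + Q(30, 10))/(-1016 + c) = ((-28 + 70 - 36) + (-5 + 30 + 10))/(-1016 + 1/2104) = (6 + 35)/(-2137663/2104) = 41*(-2104/2137663) = -86264/2137663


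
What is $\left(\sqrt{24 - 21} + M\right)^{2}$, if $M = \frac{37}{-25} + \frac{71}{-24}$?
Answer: $\frac{8171569}{360000} - \frac{2663 \sqrt{3}}{300} \approx 7.324$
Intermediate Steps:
$M = - \frac{2663}{600}$ ($M = 37 \left(- \frac{1}{25}\right) + 71 \left(- \frac{1}{24}\right) = - \frac{37}{25} - \frac{71}{24} = - \frac{2663}{600} \approx -4.4383$)
$\left(\sqrt{24 - 21} + M\right)^{2} = \left(\sqrt{24 - 21} - \frac{2663}{600}\right)^{2} = \left(\sqrt{3} - \frac{2663}{600}\right)^{2} = \left(- \frac{2663}{600} + \sqrt{3}\right)^{2}$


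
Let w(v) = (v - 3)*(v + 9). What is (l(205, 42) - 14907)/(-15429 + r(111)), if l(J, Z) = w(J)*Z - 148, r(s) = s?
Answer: -1800521/15318 ≈ -117.54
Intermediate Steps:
w(v) = (-3 + v)*(9 + v)
l(J, Z) = -148 + Z*(-27 + J**2 + 6*J) (l(J, Z) = (-27 + J**2 + 6*J)*Z - 148 = Z*(-27 + J**2 + 6*J) - 148 = -148 + Z*(-27 + J**2 + 6*J))
(l(205, 42) - 14907)/(-15429 + r(111)) = ((-148 + 42*(-27 + 205**2 + 6*205)) - 14907)/(-15429 + 111) = ((-148 + 42*(-27 + 42025 + 1230)) - 14907)/(-15318) = ((-148 + 42*43228) - 14907)*(-1/15318) = ((-148 + 1815576) - 14907)*(-1/15318) = (1815428 - 14907)*(-1/15318) = 1800521*(-1/15318) = -1800521/15318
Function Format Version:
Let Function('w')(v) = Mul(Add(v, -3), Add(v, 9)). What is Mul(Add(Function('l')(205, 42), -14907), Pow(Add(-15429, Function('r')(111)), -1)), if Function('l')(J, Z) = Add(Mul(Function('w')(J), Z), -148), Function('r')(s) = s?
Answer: Rational(-1800521, 15318) ≈ -117.54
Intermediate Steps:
Function('w')(v) = Mul(Add(-3, v), Add(9, v))
Function('l')(J, Z) = Add(-148, Mul(Z, Add(-27, Pow(J, 2), Mul(6, J)))) (Function('l')(J, Z) = Add(Mul(Add(-27, Pow(J, 2), Mul(6, J)), Z), -148) = Add(Mul(Z, Add(-27, Pow(J, 2), Mul(6, J))), -148) = Add(-148, Mul(Z, Add(-27, Pow(J, 2), Mul(6, J)))))
Mul(Add(Function('l')(205, 42), -14907), Pow(Add(-15429, Function('r')(111)), -1)) = Mul(Add(Add(-148, Mul(42, Add(-27, Pow(205, 2), Mul(6, 205)))), -14907), Pow(Add(-15429, 111), -1)) = Mul(Add(Add(-148, Mul(42, Add(-27, 42025, 1230))), -14907), Pow(-15318, -1)) = Mul(Add(Add(-148, Mul(42, 43228)), -14907), Rational(-1, 15318)) = Mul(Add(Add(-148, 1815576), -14907), Rational(-1, 15318)) = Mul(Add(1815428, -14907), Rational(-1, 15318)) = Mul(1800521, Rational(-1, 15318)) = Rational(-1800521, 15318)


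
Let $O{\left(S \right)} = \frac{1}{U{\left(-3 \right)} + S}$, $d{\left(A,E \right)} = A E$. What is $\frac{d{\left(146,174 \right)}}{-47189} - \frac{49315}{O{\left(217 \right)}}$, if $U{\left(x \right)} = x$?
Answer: $- \frac{498004889894}{47189} \approx -1.0553 \cdot 10^{7}$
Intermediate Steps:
$O{\left(S \right)} = \frac{1}{-3 + S}$
$\frac{d{\left(146,174 \right)}}{-47189} - \frac{49315}{O{\left(217 \right)}} = \frac{146 \cdot 174}{-47189} - \frac{49315}{\frac{1}{-3 + 217}} = 25404 \left(- \frac{1}{47189}\right) - \frac{49315}{\frac{1}{214}} = - \frac{25404}{47189} - 49315 \frac{1}{\frac{1}{214}} = - \frac{25404}{47189} - 10553410 = - \frac{498004889894}{47189}$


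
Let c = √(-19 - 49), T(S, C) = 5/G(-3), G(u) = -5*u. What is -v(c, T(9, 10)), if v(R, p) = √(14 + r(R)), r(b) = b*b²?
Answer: -√(14 - 136*I*√17) ≈ -16.955 + 16.537*I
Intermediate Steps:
T(S, C) = ⅓ (T(S, C) = 5/((-5*(-3))) = 5/15 = 5*(1/15) = ⅓)
c = 2*I*√17 (c = √(-68) = 2*I*√17 ≈ 8.2462*I)
r(b) = b³
v(R, p) = √(14 + R³)
-v(c, T(9, 10)) = -√(14 + (2*I*√17)³) = -√(14 - 136*I*√17)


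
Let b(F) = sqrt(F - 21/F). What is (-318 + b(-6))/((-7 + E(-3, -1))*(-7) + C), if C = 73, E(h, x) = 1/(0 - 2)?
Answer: -636/251 + I*sqrt(10)/251 ≈ -2.5339 + 0.012599*I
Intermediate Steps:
E(h, x) = -1/2 (E(h, x) = 1/(-2) = -1/2)
(-318 + b(-6))/((-7 + E(-3, -1))*(-7) + C) = (-318 + sqrt(-6 - 21/(-6)))/((-7 - 1/2)*(-7) + 73) = (-318 + sqrt(-6 - 21*(-1/6)))/(-15/2*(-7) + 73) = (-318 + sqrt(-6 + 7/2))/(105/2 + 73) = (-318 + sqrt(-5/2))/(251/2) = (-318 + I*sqrt(10)/2)*(2/251) = -636/251 + I*sqrt(10)/251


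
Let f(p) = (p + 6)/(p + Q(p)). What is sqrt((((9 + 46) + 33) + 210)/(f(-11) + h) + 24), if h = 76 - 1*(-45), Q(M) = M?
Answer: 2*sqrt(47048547)/2667 ≈ 5.1438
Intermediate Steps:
h = 121 (h = 76 + 45 = 121)
f(p) = (6 + p)/(2*p) (f(p) = (p + 6)/(p + p) = (6 + p)/((2*p)) = (6 + p)*(1/(2*p)) = (6 + p)/(2*p))
sqrt((((9 + 46) + 33) + 210)/(f(-11) + h) + 24) = sqrt((((9 + 46) + 33) + 210)/((1/2)*(6 - 11)/(-11) + 121) + 24) = sqrt(((55 + 33) + 210)/((1/2)*(-1/11)*(-5) + 121) + 24) = sqrt((88 + 210)/(5/22 + 121) + 24) = sqrt(298/(2667/22) + 24) = sqrt(298*(22/2667) + 24) = sqrt(6556/2667 + 24) = sqrt(70564/2667) = 2*sqrt(47048547)/2667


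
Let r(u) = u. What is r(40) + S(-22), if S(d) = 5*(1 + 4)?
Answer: 65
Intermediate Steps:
S(d) = 25 (S(d) = 5*5 = 25)
r(40) + S(-22) = 40 + 25 = 65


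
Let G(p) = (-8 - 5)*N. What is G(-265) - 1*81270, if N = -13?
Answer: -81101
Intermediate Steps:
G(p) = 169 (G(p) = (-8 - 5)*(-13) = -13*(-13) = 169)
G(-265) - 1*81270 = 169 - 1*81270 = 169 - 81270 = -81101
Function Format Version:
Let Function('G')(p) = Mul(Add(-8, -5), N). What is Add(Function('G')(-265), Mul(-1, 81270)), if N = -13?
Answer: -81101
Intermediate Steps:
Function('G')(p) = 169 (Function('G')(p) = Mul(Add(-8, -5), -13) = Mul(-13, -13) = 169)
Add(Function('G')(-265), Mul(-1, 81270)) = Add(169, Mul(-1, 81270)) = Add(169, -81270) = -81101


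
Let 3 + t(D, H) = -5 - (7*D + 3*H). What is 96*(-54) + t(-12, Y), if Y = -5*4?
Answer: -5048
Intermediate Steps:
Y = -20
t(D, H) = -8 - 7*D - 3*H (t(D, H) = -3 + (-5 - (7*D + 3*H)) = -3 + (-5 - (3*H + 7*D)) = -3 + (-5 + (-7*D - 3*H)) = -3 + (-5 - 7*D - 3*H) = -8 - 7*D - 3*H)
96*(-54) + t(-12, Y) = 96*(-54) + (-8 - 7*(-12) - 3*(-20)) = -5184 + (-8 + 84 + 60) = -5184 + 136 = -5048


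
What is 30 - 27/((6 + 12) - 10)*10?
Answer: -15/4 ≈ -3.7500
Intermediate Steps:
30 - 27/((6 + 12) - 10)*10 = 30 - 27/(18 - 10)*10 = 30 - 27/8*10 = 30 - 135/4 = -15/4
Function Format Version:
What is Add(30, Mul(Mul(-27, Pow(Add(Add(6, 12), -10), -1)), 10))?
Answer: Rational(-15, 4) ≈ -3.7500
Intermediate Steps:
Add(30, Mul(Mul(-27, Pow(Add(Add(6, 12), -10), -1)), 10)) = Add(30, Mul(Mul(-27, Pow(Add(18, -10), -1)), 10)) = Add(30, Mul(Mul(-27, Pow(8, -1)), 10)) = Add(30, Mul(Mul(-27, Rational(1, 8)), 10)) = Add(30, Mul(Rational(-27, 8), 10)) = Add(30, Rational(-135, 4)) = Rational(-15, 4)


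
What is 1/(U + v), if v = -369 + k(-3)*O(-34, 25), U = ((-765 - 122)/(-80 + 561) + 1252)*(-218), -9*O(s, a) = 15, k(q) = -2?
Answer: -1443/393794207 ≈ -3.6644e-6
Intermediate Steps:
O(s, a) = -5/3 (O(s, a) = -1/9*15 = -5/3)
U = -131088850/481 (U = (-887/481 + 1252)*(-218) = (601325/481)*(-218) = -131088850/481 ≈ -2.7253e+5)
v = -1097/3 (v = -369 - 2*(-5/3) = -369 + 10/3 = -1097/3 ≈ -365.67)
1/(U + v) = 1/(-131088850/481 - 1097/3) = 1/(-393794207/1443) = -1443/393794207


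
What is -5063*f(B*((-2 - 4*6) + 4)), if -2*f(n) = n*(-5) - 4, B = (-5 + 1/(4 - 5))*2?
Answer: -3351706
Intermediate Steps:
B = -12 (B = (-5 + 1/(-1))*2 = (-5 - 1)*2 = -6*2 = -12)
f(n) = 2 + 5*n/2 (f(n) = -(n*(-5) - 4)/2 = -(-5*n - 4)/2 = -(-4 - 5*n)/2 = 2 + 5*n/2)
-5063*f(B*((-2 - 4*6) + 4)) = -5063*(2 + 5*(-12*((-2 - 4*6) + 4))/2) = -5063*(2 + 5*(-12*((-2 - 24) + 4))/2) = -5063*(2 + 5*(-12*(-26 + 4))/2) = -5063*(2 + 5*(-12*(-22))/2) = -5063*(2 + (5/2)*264) = -5063*(2 + 660) = -5063*662 = -3351706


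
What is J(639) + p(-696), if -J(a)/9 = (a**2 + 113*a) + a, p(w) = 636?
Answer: -4329867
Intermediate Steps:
J(a) = -1026*a - 9*a**2 (J(a) = -9*((a**2 + 113*a) + a) = -9*(a**2 + 114*a) = -1026*a - 9*a**2)
J(639) + p(-696) = -9*639*(114 + 639) + 636 = -9*639*753 + 636 = -4330503 + 636 = -4329867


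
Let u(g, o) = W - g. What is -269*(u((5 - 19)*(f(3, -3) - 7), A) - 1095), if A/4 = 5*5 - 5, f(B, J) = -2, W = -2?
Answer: 328987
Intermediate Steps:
A = 80 (A = 4*(5*5 - 5) = 4*(25 - 5) = 4*20 = 80)
u(g, o) = -2 - g
-269*(u((5 - 19)*(f(3, -3) - 7), A) - 1095) = -269*((-2 - (5 - 19)*(-2 - 7)) - 1095) = -269*((-2 - (-14)*(-9)) - 1095) = -269*((-2 - 1*126) - 1095) = -269*((-2 - 126) - 1095) = -269*(-128 - 1095) = -269*(-1223) = 328987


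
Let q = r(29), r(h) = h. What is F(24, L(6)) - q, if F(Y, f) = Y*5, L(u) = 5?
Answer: 91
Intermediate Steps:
F(Y, f) = 5*Y
q = 29
F(24, L(6)) - q = 5*24 - 1*29 = 120 - 29 = 91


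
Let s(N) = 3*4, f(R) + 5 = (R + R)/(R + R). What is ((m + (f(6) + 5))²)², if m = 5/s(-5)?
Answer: 83521/20736 ≈ 4.0278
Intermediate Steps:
f(R) = -4 (f(R) = -5 + (R + R)/(R + R) = -5 + (2*R)/((2*R)) = -5 + (2*R)*(1/(2*R)) = -5 + 1 = -4)
s(N) = 12
m = 5/12 ≈ 0.41667
((m + (f(6) + 5))²)² = ((5/12 + (-4 + 5))²)² = ((5/12 + 1)²)² = ((17/12)²)² = (289/144)² = 83521/20736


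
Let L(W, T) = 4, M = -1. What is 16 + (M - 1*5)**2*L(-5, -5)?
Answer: 160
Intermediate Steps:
16 + (M - 1*5)**2*L(-5, -5) = 16 + (-1 - 1*5)**2*4 = 16 + (-1 - 5)**2*4 = 16 + (-6)**2*4 = 16 + 36*4 = 16 + 144 = 160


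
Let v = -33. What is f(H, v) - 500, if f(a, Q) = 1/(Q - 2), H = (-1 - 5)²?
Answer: -17501/35 ≈ -500.03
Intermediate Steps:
H = 36 (H = (-6)² = 36)
f(a, Q) = 1/(-2 + Q)
f(H, v) - 500 = 1/(-2 - 33) - 500 = 1/(-35) - 500 = -1/35 - 500 = -17501/35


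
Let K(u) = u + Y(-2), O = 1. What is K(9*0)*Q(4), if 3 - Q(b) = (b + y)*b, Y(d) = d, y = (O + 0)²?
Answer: 34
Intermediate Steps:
y = 1 (y = (1 + 0)² = 1² = 1)
K(u) = -2 + u (K(u) = u - 2 = -2 + u)
Q(b) = 3 - b*(1 + b) (Q(b) = 3 - (b + 1)*b = 3 - (1 + b)*b = 3 - b*(1 + b))
K(9*0)*Q(4) = (-2 + 9*0)*(3 - 1*4 - 1*4²) = (-2 + 0)*(3 - 4 - 1*16) = -2*(3 - 4 - 16) = -2*(-17) = 34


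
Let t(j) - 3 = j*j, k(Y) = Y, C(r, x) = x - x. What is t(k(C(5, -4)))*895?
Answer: 2685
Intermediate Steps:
C(r, x) = 0
t(j) = 3 + j² (t(j) = 3 + j*j = 3 + j²)
t(k(C(5, -4)))*895 = (3 + 0²)*895 = (3 + 0)*895 = 3*895 = 2685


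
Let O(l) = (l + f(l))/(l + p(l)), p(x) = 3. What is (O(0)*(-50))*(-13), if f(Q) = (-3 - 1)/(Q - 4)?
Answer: 650/3 ≈ 216.67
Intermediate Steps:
f(Q) = -4/(-4 + Q)
O(l) = (l - 4/(-4 + l))/(3 + l) (O(l) = (l - 4/(-4 + l))/(l + 3) = (l - 4/(-4 + l))/(3 + l))
(O(0)*(-50))*(-13) = (((-4 + 0*(-4 + 0))/((-4 + 0)*(3 + 0)))*(-50))*(-13) = (((-4 + 0*(-4))/(-4*3))*(-50))*(-13) = (-¼*⅓*(-4 + 0)*(-50))*(-13) = (-¼*⅓*(-4)*(-50))*(-13) = ((⅓)*(-50))*(-13) = -50/3*(-13) = 650/3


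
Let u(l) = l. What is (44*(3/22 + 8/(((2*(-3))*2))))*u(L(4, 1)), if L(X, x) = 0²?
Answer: 0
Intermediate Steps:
L(X, x) = 0
(44*(3/22 + 8/(((2*(-3))*2))))*u(L(4, 1)) = (44*(3/22 + 8/(((2*(-3))*2))))*0 = (44*(3*(1/22) + 8/((-6*2))))*0 = (44*(3/22 + 8/(-12)))*0 = (44*(3/22 + 8*(-1/12)))*0 = (44*(3/22 - ⅔))*0 = (44*(-35/66))*0 = -70/3*0 = 0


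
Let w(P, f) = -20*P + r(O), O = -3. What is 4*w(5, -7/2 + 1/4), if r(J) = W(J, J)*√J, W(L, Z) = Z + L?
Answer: -400 - 24*I*√3 ≈ -400.0 - 41.569*I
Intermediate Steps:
W(L, Z) = L + Z
r(J) = 2*J^(3/2) (r(J) = (J + J)*√J = (2*J)*√J = 2*J^(3/2))
w(P, f) = -20*P - 6*I*√3 (w(P, f) = -20*P + 2*(-3)^(3/2) = -20*P + 2*(-3*I*√3) = -20*P - 6*I*√3)
4*w(5, -7/2 + 1/4) = 4*(-20*5 - 6*I*√3) = 4*(-100 - 6*I*√3) = -400 - 24*I*√3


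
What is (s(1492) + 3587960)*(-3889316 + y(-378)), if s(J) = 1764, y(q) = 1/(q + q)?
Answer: -2638736917777607/189 ≈ -1.3962e+13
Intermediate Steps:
y(q) = 1/(2*q)
(s(1492) + 3587960)*(-3889316 + y(-378)) = (1764 + 3587960)*(-3889316 + (½)/(-378)) = 3589724*(-3889316 + (½)*(-1/378)) = 3589724*(-3889316 - 1/756) = 3589724*(-2940322897/756) = -2638736917777607/189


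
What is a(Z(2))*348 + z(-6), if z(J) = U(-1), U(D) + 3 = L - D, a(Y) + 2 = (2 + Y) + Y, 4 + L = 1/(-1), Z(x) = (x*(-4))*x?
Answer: -11143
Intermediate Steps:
Z(x) = -4*x² (Z(x) = (-4*x)*x = -4*x²)
L = -5 (L = -4 + 1/(-1) = -4 - 1 = -5)
a(Y) = 2*Y (a(Y) = -2 + ((2 + Y) + Y) = -2 + (2 + 2*Y) = 2*Y)
U(D) = -8 - D (U(D) = -3 + (-5 - D) = -8 - D)
z(J) = -7 (z(J) = -8 - 1*(-1) = -8 + 1 = -7)
a(Z(2))*348 + z(-6) = (2*(-4*2²))*348 - 7 = (2*(-4*4))*348 - 7 = (2*(-16))*348 - 7 = -32*348 - 7 = -11136 - 7 = -11143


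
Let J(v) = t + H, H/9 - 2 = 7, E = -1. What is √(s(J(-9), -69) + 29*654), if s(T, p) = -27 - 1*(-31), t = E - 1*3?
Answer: √18970 ≈ 137.73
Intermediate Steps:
H = 81 (H = 18 + 9*7 = 18 + 63 = 81)
t = -4 (t = -1 - 1*3 = -1 - 3 = -4)
J(v) = 77 (J(v) = -4 + 81 = 77)
s(T, p) = 4 (s(T, p) = -27 + 31 = 4)
√(s(J(-9), -69) + 29*654) = √(4 + 29*654) = √(4 + 18966) = √18970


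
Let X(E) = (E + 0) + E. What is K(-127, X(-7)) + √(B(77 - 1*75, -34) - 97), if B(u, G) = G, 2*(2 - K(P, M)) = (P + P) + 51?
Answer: 207/2 + I*√131 ≈ 103.5 + 11.446*I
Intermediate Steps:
X(E) = 2*E (X(E) = E + E = 2*E)
K(P, M) = -47/2 - P (K(P, M) = 2 - ((P + P) + 51)/2 = 2 - (2*P + 51)/2 = 2 - (51 + 2*P)/2 = 2 + (-51/2 - P) = -47/2 - P)
K(-127, X(-7)) + √(B(77 - 1*75, -34) - 97) = (-47/2 - 1*(-127)) + √(-34 - 97) = (-47/2 + 127) + √(-131) = 207/2 + I*√131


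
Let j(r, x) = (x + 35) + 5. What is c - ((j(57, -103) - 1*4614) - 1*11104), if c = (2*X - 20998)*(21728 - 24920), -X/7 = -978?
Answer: 23336533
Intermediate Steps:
j(r, x) = 40 + x (j(r, x) = (35 + x) + 5 = 40 + x)
X = 6846 (X = -7*(-978) = 6846)
c = 23320752 (c = (2*6846 - 20998)*(21728 - 24920) = (13692 - 20998)*(-3192) = -7306*(-3192) = 23320752)
c - ((j(57, -103) - 1*4614) - 1*11104) = 23320752 - (((40 - 103) - 1*4614) - 1*11104) = 23320752 - ((-63 - 4614) - 11104) = 23320752 - (-4677 - 11104) = 23320752 - 1*(-15781) = 23320752 + 15781 = 23336533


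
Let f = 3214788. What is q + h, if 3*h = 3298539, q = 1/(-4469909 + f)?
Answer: 1380021856072/1255121 ≈ 1.0995e+6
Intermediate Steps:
q = -1/1255121 (q = 1/(-4469909 + 3214788) = 1/(-1255121) = -1/1255121 ≈ -7.9674e-7)
h = 1099513 (h = (1/3)*3298539 = 1099513)
q + h = -1/1255121 + 1099513 = 1380021856072/1255121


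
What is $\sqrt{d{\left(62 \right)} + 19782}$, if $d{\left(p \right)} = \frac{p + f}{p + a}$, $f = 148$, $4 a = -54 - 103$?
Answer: $\frac{\sqrt{3344718}}{13} \approx 140.68$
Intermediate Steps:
$a = - \frac{157}{4}$ ($a = \frac{-54 - 103}{4} = \frac{1}{4} \left(-157\right) = - \frac{157}{4} \approx -39.25$)
$d{\left(p \right)} = \frac{148 + p}{- \frac{157}{4} + p}$ ($d{\left(p \right)} = \frac{p + 148}{p - \frac{157}{4}} = \frac{148 + p}{- \frac{157}{4} + p}$)
$\sqrt{d{\left(62 \right)} + 19782} = \sqrt{\frac{4 \left(148 + 62\right)}{-157 + 4 \cdot 62} + 19782} = \sqrt{4 \frac{1}{-157 + 248} \cdot 210 + 19782} = \sqrt{4 \cdot \frac{1}{91} \cdot 210 + 19782} = \sqrt{\frac{120}{13} + 19782} = \sqrt{\frac{257286}{13}} = \frac{\sqrt{3344718}}{13}$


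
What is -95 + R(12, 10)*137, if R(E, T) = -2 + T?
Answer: 1001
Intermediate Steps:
-95 + R(12, 10)*137 = -95 + (-2 + 10)*137 = -95 + 8*137 = -95 + 1096 = 1001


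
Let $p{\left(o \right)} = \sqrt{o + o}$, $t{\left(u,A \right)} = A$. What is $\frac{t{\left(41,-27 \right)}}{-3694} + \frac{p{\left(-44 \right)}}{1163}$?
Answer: $\frac{27}{3694} + \frac{2 i \sqrt{22}}{1163} \approx 0.0073092 + 0.0080661 i$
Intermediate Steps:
$p{\left(o \right)} = \sqrt{2} \sqrt{o}$ ($p{\left(o \right)} = \sqrt{2 o} = \sqrt{2} \sqrt{o}$)
$\frac{t{\left(41,-27 \right)}}{-3694} + \frac{p{\left(-44 \right)}}{1163} = - \frac{27}{-3694} + \frac{\sqrt{2} \sqrt{-44}}{1163} = \left(-27\right) \left(- \frac{1}{3694}\right) + \sqrt{2} \cdot 2 i \sqrt{11} \cdot \frac{1}{1163} = \frac{27}{3694} + 2 i \sqrt{22} \cdot \frac{1}{1163} = \frac{27}{3694} + \frac{2 i \sqrt{22}}{1163}$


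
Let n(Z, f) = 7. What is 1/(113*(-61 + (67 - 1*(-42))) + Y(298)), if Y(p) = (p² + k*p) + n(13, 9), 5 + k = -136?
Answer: 1/52217 ≈ 1.9151e-5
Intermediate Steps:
k = -141 (k = -5 - 136 = -141)
Y(p) = 7 + p² - 141*p (Y(p) = (p² - 141*p) + 7 = 7 + p² - 141*p)
1/(113*(-61 + (67 - 1*(-42))) + Y(298)) = 1/(113*(-61 + (67 - 1*(-42))) + (7 + 298² - 141*298)) = 1/(113*(-61 + (67 + 42)) + (7 + 88804 - 42018)) = 1/(113*(-61 + 109) + 46793) = 1/(113*48 + 46793) = 1/(5424 + 46793) = 1/52217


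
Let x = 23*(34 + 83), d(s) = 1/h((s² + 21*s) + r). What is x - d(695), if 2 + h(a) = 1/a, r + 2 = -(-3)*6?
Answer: 2678771897/995271 ≈ 2691.5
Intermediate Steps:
r = 16 (r = -2 - (-3)*6 = -2 - 3*(-6) = -2 + 18 = 16)
h(a) = -2 + 1/a
d(s) = 1/(-2 + 1/(16 + s² + 21*s)) (d(s) = 1/(-2 + 1/((s² + 21*s) + 16)) = 1/(-2 + 1/(16 + s² + 21*s)))
x = 2691 (x = 23*117 = 2691)
x - d(695) = 2691 - (-16 - 1*695² - 21*695)/(31 + 2*695² + 42*695) = 2691 - (-16 - 1*483025 - 14595)/(31 + 2*483025 + 29190) = 2691 - (-16 - 483025 - 14595)/(31 + 966050 + 29190) = 2691 - (-497636)/995271 = 2691 - 1*(-497636/995271) = 2691 + 497636/995271 = 2678771897/995271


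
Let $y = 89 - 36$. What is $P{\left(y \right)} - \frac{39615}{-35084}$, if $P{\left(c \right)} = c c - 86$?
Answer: $\frac{95573347}{35084} \approx 2724.1$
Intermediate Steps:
$y = 53$
$P{\left(c \right)} = -86 + c^{2}$ ($P{\left(c \right)} = c^{2} - 86 = -86 + c^{2}$)
$P{\left(y \right)} - \frac{39615}{-35084} = \left(-86 + 53^{2}\right) - \frac{39615}{-35084} = \left(-86 + 2809\right) - 39615 \left(- \frac{1}{35084}\right) = 2723 - - \frac{39615}{35084} = 2723 + \frac{39615}{35084} = \frac{95573347}{35084}$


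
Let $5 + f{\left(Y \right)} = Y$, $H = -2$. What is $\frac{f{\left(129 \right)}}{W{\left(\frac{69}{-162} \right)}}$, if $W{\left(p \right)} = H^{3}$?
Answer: $- \frac{31}{2} \approx -15.5$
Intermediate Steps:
$f{\left(Y \right)} = -5 + Y$
$W{\left(p \right)} = -8$ ($W{\left(p \right)} = \left(-2\right)^{3} = -8$)
$\frac{f{\left(129 \right)}}{W{\left(\frac{69}{-162} \right)}} = \frac{-5 + 129}{-8} = 124 \left(- \frac{1}{8}\right) = - \frac{31}{2}$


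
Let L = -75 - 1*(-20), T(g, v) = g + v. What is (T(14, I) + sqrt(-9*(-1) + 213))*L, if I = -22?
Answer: 440 - 55*sqrt(222) ≈ -379.48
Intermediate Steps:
L = -55 (L = -75 + 20 = -55)
(T(14, I) + sqrt(-9*(-1) + 213))*L = ((14 - 22) + sqrt(-9*(-1) + 213))*(-55) = (-8 + sqrt(9 + 213))*(-55) = (-8 + sqrt(222))*(-55) = 440 - 55*sqrt(222)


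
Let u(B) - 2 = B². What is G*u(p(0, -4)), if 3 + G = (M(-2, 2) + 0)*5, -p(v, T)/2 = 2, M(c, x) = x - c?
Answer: 306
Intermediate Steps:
p(v, T) = -4 (p(v, T) = -2*2 = -4)
u(B) = 2 + B²
G = 17 (G = -3 + ((2 - 1*(-2)) + 0)*5 = -3 + ((2 + 2) + 0)*5 = -3 + (4 + 0)*5 = -3 + 4*5 = -3 + 20 = 17)
G*u(p(0, -4)) = 17*(2 + (-4)²) = 17*(2 + 16) = 17*18 = 306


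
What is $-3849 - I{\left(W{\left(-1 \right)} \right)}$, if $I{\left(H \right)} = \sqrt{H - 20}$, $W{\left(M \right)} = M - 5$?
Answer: $-3849 - i \sqrt{26} \approx -3849.0 - 5.099 i$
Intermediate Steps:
$W{\left(M \right)} = -5 + M$
$I{\left(H \right)} = \sqrt{-20 + H}$
$-3849 - I{\left(W{\left(-1 \right)} \right)} = -3849 - \sqrt{-20 - 6} = -3849 - \sqrt{-26} = -3849 - i \sqrt{26}$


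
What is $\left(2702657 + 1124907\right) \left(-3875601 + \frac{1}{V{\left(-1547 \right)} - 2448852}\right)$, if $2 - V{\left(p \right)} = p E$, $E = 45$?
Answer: $- \frac{35293835766185685104}{2379235} \approx -1.4834 \cdot 10^{13}$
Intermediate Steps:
$V{\left(p \right)} = 2 - 45 p$ ($V{\left(p \right)} = 2 - p 45 = 2 - 45 p$)
$\left(2702657 + 1124907\right) \left(-3875601 + \frac{1}{V{\left(-1547 \right)} - 2448852}\right) = \left(2702657 + 1124907\right) \left(-3875601 + \frac{1}{\left(2 - -69615\right) - 2448852}\right) = 3827564 \left(-3875601 + \frac{1}{\left(2 + 69615\right) - 2448852}\right) = 3827564 \left(-3875601 + \frac{1}{69617 - 2448852}\right) = 3827564 \left(-3875601 + \frac{1}{-2379235}\right) = 3827564 \left(-3875601 - \frac{1}{2379235}\right) = 3827564 \left(- \frac{9220965545236}{2379235}\right) = - \frac{35293835766185685104}{2379235}$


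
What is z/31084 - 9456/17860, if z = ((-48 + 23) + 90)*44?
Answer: -798851/1826185 ≈ -0.43744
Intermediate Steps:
z = 2860 (z = (-25 + 90)*44 = 65*44 = 2860)
z/31084 - 9456/17860 = 2860/31084 - 9456/17860 = 2860*(1/31084) - 9456*1/17860 = 715/7771 - 2364/4465 = -798851/1826185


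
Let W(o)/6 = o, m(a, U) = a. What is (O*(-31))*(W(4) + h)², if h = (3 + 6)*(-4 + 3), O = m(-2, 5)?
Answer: 13950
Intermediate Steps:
O = -2
h = -9 (h = 9*(-1) = -9)
W(o) = 6*o
(O*(-31))*(W(4) + h)² = (-2*(-31))*(6*4 - 9)² = 62*(24 - 9)² = 62*15² = 62*225 = 13950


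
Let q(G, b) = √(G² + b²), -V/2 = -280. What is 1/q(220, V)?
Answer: √905/18100 ≈ 0.0016621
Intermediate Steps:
V = 560 (V = -2*(-280) = 560)
1/q(220, V) = 1/(√(220² + 560²)) = 1/(√(48400 + 313600)) = 1/(√362000) = 1/(20*√905) = √905/18100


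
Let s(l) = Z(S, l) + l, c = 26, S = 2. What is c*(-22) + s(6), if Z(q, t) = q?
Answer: -564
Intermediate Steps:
s(l) = 2 + l
c*(-22) + s(6) = 26*(-22) + (2 + 6) = -572 + 8 = -564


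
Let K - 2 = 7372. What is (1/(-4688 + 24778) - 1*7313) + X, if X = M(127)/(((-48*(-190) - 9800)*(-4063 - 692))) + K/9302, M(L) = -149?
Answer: -220919577082226251/30212433690600 ≈ -7312.2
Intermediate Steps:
K = 7374 (K = 2 + 7372 = 7374)
X = 11920852801/15038543400 (X = -149*1/((-4063 - 692)*(-48*(-190) - 9800)) + 7374/9302 = -149*(-1/(4755*(9120 - 9800))) + 7374*(1/9302) = -149/((-680*(-4755))) + 3687/4651 = -149/3233400 + 3687/4651 = 11920852801/15038543400 ≈ 0.79269)
(1/(-4688 + 24778) - 1*7313) + X = (1/(-4688 + 24778) - 1*7313) + 11920852801/15038543400 = (1/20090 - 7313) + 11920852801/15038543400 = -146918169/20090 + 11920852801/15038543400 = -220919577082226251/30212433690600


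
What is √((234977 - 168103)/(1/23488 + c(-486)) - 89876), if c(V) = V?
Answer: 2*I*√2932328914585097317/11415167 ≈ 300.02*I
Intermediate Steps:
√((234977 - 168103)/(1/23488 + c(-486)) - 89876) = √((234977 - 168103)/(1/23488 - 486) - 89876) = √(66874/(1/23488 - 486) - 89876) = √(66874/(-11415167/23488) - 89876) = √(66874*(-23488/11415167) - 89876) = √(-1570736512/11415167 - 89876) = √(-1027520285804/11415167) = 2*I*√2932328914585097317/11415167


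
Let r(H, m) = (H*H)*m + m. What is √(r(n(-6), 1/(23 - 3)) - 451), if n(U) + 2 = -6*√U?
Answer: √(-46155 + 120*I*√6)/10 ≈ 0.068409 + 21.484*I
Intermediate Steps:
n(U) = -2 - 6*√U
r(H, m) = m + m*H² (r(H, m) = H²*m + m = m*H² + m = m + m*H²)
√(r(n(-6), 1/(23 - 3)) - 451) = √((1 + (-2 - 6*I*√6)²)/(23 - 3) - 451) = √((1 + (-2 - 6*I*√6)²)/20 - 451) = √((1/20 + (-2 - 6*I*√6)²/20) - 451) = √(-9019/20 + (-2 - 6*I*√6)²/20)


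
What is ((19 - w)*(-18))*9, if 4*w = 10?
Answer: -2673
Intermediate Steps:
w = 5/2 (w = (1/4)*10 = 5/2 ≈ 2.5000)
((19 - w)*(-18))*9 = ((19 - 1*5/2)*(-18))*9 = ((19 - 5/2)*(-18))*9 = ((33/2)*(-18))*9 = -297*9 = -2673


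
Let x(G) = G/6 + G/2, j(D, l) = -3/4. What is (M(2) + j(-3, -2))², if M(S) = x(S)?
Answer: 49/144 ≈ 0.34028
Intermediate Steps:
j(D, l) = -¾ (j(D, l) = -3*¼ = -¾)
x(G) = 2*G/3 (x(G) = G*(⅙) + G*(½) = G/6 + G/2 = 2*G/3)
M(S) = 2*S/3
(M(2) + j(-3, -2))² = ((⅔)*2 - ¾)² = (4/3 - ¾)² = (7/12)² = 49/144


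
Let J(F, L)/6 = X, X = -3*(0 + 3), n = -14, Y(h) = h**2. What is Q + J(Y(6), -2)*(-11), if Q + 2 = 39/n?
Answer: 8249/14 ≈ 589.21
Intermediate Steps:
Q = -67/14 (Q = -2 + 39/(-14) = -2 + 39*(-1/14) = -2 - 39/14 = -67/14 ≈ -4.7857)
X = -9 (X = -3*3 = -9)
J(F, L) = -54 (J(F, L) = 6*(-9) = -54)
Q + J(Y(6), -2)*(-11) = -67/14 - 54*(-11) = -67/14 + 594 = 8249/14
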